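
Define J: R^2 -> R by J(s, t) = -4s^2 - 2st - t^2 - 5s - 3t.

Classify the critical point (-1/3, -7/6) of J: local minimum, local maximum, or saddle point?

The Hessian of J is constant: H = [[-8, -2], [-2, -2]].
det(H) = (-8)·(-2) − (-2)² = 12.
det(H) > 0 and tr(H) = -10 < 0, so H is negative definite and the point is a local maximum.

local maximum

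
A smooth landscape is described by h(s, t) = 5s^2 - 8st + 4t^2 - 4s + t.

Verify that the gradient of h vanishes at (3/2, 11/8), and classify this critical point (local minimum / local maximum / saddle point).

local minimum

∇h = (10s - 8t - 4, -8s + 8t + 1); substituting (3/2, 11/8) gives ∇h = (0, 0), so (3/2, 11/8) is indeed a critical point.
The Hessian of h is constant: H = [[10, -8], [-8, 8]].
det(H) = 10·8 − (-8)² = 16.
det(H) > 0 and tr(H) = 18 > 0, so H is positive definite and the point is a local minimum.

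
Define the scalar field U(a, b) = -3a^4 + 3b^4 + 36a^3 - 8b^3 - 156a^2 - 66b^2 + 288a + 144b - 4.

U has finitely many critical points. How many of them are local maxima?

2

U separates as a function of a plus a function of b, so ∇U=0 decouples.
∂U/∂a = -12(a - 4)(a - 3)(a - 2) = 0 at a ∈ {2, 3, 4}; ∂U/∂b = 12(b - 4)(b - 1)(b + 3) = 0 at b ∈ {-3, 1, 4}.
The Hessian is diagonal: diag(U_aa, U_bb). Second derivatives: U_aa(2)=-24, U_aa(3)=12, U_aa(4)=-24; U_bb(-3)=336, U_bb(1)=-144, U_bb(4)=252.
Local maxima occur where both diagonal entries negative: (2, 1), (4, 1). Count: 2.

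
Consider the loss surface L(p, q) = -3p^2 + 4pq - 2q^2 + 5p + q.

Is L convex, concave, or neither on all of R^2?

concave

L is quadratic, so its Hessian is the constant matrix H = [[-6, 4], [4, -4]].
det(H) = 8, tr(H) = -10.
det(H) > 0 and tr(H) < 0, so H is negative definite everywhere: concave.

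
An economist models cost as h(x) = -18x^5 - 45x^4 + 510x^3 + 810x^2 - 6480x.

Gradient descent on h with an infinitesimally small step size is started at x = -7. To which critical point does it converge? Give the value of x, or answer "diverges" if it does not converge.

h'(x) = -90(x - 3)(x - 2)(x + 3)(x + 4), so h'(-7) = -97200.
Gradient descent moves in the -h' direction, i.e. x is increasing.
The nearest critical point in that direction is x = -4, where h'' = 3780 > 0 (a local minimum). The iterate converges there.

-4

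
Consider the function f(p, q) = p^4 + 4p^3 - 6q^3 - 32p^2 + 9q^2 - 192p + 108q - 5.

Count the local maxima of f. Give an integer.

1

f separates as a function of p plus a function of q, so ∇f=0 decouples.
∂f/∂p = 4(p - 4)(p + 3)(p + 4) = 0 at p ∈ {-4, -3, 4}; ∂f/∂q = -18(q - 3)(q + 2) = 0 at q ∈ {-2, 3}.
The Hessian is diagonal: diag(f_pp, f_qq). Second derivatives: f_pp(-4)=32, f_pp(-3)=-28, f_pp(4)=224; f_qq(-2)=90, f_qq(3)=-90.
Local maxima occur where both diagonal entries negative: (-3, 3). Count: 1.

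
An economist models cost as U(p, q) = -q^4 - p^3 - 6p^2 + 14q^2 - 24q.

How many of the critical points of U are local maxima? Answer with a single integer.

2

U separates as a function of p plus a function of q, so ∇U=0 decouples.
∂U/∂p = -3p(p + 4) = 0 at p ∈ {-4, 0}; ∂U/∂q = -4(q - 2)(q - 1)(q + 3) = 0 at q ∈ {-3, 1, 2}.
The Hessian is diagonal: diag(U_pp, U_qq). Second derivatives: U_pp(-4)=12, U_pp(0)=-12; U_qq(-3)=-80, U_qq(1)=16, U_qq(2)=-20.
Local maxima occur where both diagonal entries negative: (0, -3), (0, 2). Count: 2.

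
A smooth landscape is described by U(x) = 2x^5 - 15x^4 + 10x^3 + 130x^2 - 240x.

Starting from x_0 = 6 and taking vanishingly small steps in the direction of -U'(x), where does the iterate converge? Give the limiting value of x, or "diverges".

U'(x) = 10(x - 4)(x - 3)(x - 1)(x + 2), so U'(6) = 2400.
Gradient descent moves in the -U' direction, i.e. x is decreasing.
The nearest critical point in that direction is x = 4, where U'' = 180 > 0 (a local minimum). The iterate converges there.

4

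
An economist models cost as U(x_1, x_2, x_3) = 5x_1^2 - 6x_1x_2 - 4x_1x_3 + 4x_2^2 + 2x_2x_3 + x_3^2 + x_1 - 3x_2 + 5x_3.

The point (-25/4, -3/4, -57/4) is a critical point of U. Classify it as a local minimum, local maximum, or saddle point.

The Hessian is constant: H = [[10, -6, -4], [-6, 8, 2], [-4, 2, 2]].
Leading principal minors: Δ₁ = 10, Δ₂ = 44, Δ₃ = 16.
All leading minors are positive, so H is positive definite: a local minimum.

local minimum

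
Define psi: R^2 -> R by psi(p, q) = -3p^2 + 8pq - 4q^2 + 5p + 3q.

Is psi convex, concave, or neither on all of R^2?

neither

psi is quadratic, so its Hessian is the constant matrix H = [[-6, 8], [8, -8]].
det(H) = -16, tr(H) = -14.
det(H) < 0, so H is indefinite: neither convex nor concave.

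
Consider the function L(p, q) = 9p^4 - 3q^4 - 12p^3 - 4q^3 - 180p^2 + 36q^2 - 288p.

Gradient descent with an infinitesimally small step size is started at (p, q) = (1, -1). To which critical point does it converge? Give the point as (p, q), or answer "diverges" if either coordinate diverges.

L is separable, so gradient descent decouples: p follows -∂L/∂p, q follows -∂L/∂q.
∂L/∂p = 36(p - 4)(p + 1)(p + 2); at p=1 this is -648, so p increases.
∂L/∂q = -12q(q - 2)(q + 3); at q=-1 this is -72, so q increases.
p converges to its nearest critical value 4 (a local min of the p-part); q converges to 0. The iterate converges to (4, 0).

(4, 0)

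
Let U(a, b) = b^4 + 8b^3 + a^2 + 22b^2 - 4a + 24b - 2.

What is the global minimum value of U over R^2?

U(a,b) separates as P(a) + Q(b) − 2, so its minimum is min P + min Q − 2.
P'(a) = 2a - 4 vanishes at a ∈ {2}; Q'(b) = 4(b + 1)(b + 2)(b + 3) vanishes at b ∈ {-3, -2, -1}.
Local minima of P (where P''>0): P(2)=-4. Local minima of Q: Q(-3)=-9, Q(-1)=-9.
So the global minimum of U is P(2) + Q(-3) − 2 = -4 − 9 − 2 = -15, attained at (2, -3).

-15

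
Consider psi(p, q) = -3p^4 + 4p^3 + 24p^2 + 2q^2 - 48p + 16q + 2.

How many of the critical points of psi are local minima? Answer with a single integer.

1

psi separates as a function of p plus a function of q, so ∇psi=0 decouples.
∂psi/∂p = -12(p - 2)(p - 1)(p + 2) = 0 at p ∈ {-2, 1, 2}; ∂psi/∂q = 4(q + 4) = 0 at q ∈ {-4}.
The Hessian is diagonal: diag(psi_pp, psi_qq). Second derivatives: psi_pp(-2)=-144, psi_pp(1)=36, psi_pp(2)=-48; psi_qq(-4)=4.
Local minima occur where both diagonal entries positive: (1, -4). Count: 1.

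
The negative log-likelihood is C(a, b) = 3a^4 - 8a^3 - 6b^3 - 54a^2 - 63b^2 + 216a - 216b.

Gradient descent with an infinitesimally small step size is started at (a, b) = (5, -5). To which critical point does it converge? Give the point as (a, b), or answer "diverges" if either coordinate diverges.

C is separable, so gradient descent decouples: a follows -∂C/∂a, b follows -∂C/∂b.
∂C/∂a = 12(a - 3)(a - 2)(a + 3); at a=5 this is 576, so a decreases.
∂C/∂b = -18(b + 3)(b + 4); at b=-5 this is -36, so b increases.
a converges to its nearest critical value 3 (a local min of the a-part); b converges to -4. The iterate converges to (3, -4).

(3, -4)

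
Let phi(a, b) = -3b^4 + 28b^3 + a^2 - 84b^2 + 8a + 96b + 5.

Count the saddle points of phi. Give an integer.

phi separates as a function of a plus a function of b, so ∇phi=0 decouples.
∂phi/∂a = 2(a + 4) = 0 at a ∈ {-4}; ∂phi/∂b = -12(b - 4)(b - 2)(b - 1) = 0 at b ∈ {1, 2, 4}.
The Hessian is diagonal: diag(phi_aa, phi_bb). Second derivatives: phi_aa(-4)=2; phi_bb(1)=-36, phi_bb(2)=24, phi_bb(4)=-72.
Saddle points occur where the two diagonal entries have opposite signs: (-4, 1), (-4, 4). Count: 2.

2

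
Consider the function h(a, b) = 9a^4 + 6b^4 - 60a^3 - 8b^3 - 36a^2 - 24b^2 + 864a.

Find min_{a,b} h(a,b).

-1312

h(a,b) separates as P(a) + Q(b), so its minimum is min P + min Q.
P'(a) = 36(a - 4)(a - 3)(a + 2) vanishes at a ∈ {-2, 3, 4}; Q'(b) = 24b(b - 2)(b + 1) vanishes at b ∈ {-1, 0, 2}.
Local minima of P (where P''>0): P(-2)=-1248, P(4)=1344. Local minima of Q: Q(-1)=-10, Q(2)=-64.
So the global minimum of h is P(-2) + Q(2) = -1248 − 64 = -1312, attained at (-2, 2).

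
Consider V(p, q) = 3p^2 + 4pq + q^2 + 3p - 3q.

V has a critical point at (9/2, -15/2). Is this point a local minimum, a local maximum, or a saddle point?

saddle point

The Hessian of V is constant: H = [[6, 4], [4, 2]].
det(H) = 6·2 − 4² = -4.
Since det(H) < 0, H is indefinite and the critical point is a saddle point.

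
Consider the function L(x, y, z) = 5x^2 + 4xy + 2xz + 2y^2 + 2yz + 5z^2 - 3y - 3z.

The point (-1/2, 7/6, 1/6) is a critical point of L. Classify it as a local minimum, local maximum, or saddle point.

local minimum

The Hessian is constant: H = [[10, 4, 2], [4, 4, 2], [2, 2, 10]].
Leading principal minors: Δ₁ = 10, Δ₂ = 24, Δ₃ = 216.
All leading minors are positive, so H is positive definite: a local minimum.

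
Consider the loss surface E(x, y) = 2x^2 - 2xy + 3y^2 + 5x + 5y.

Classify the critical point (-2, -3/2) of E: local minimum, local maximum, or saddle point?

The Hessian of E is constant: H = [[4, -2], [-2, 6]].
det(H) = 4·6 − (-2)² = 20.
det(H) > 0 and tr(H) = 10 > 0, so H is positive definite and the point is a local minimum.

local minimum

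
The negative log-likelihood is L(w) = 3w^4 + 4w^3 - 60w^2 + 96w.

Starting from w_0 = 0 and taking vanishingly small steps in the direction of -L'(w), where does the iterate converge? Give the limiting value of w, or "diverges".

L'(w) = 12(w - 2)(w - 1)(w + 4), so L'(0) = 96.
Gradient descent moves in the -L' direction, i.e. w is decreasing.
The nearest critical point in that direction is w = -4, where L'' = 360 > 0 (a local minimum). The iterate converges there.

-4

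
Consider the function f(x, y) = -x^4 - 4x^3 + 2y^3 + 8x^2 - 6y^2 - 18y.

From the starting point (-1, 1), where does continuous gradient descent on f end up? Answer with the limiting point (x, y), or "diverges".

f is separable, so gradient descent decouples: x follows -∂f/∂x, y follows -∂f/∂y.
∂f/∂x = -4x(x - 1)(x + 4); at x=-1 this is -24, so x increases.
∂f/∂y = 6(y - 3)(y + 1); at y=1 this is -24, so y increases.
x converges to its nearest critical value 0 (a local min of the x-part); y converges to 3. The iterate converges to (0, 3).

(0, 3)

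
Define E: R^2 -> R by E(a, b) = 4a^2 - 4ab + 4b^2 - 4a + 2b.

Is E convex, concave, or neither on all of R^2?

E is quadratic, so its Hessian is the constant matrix H = [[8, -4], [-4, 8]].
det(H) = 48, tr(H) = 16.
det(H) > 0 and tr(H) > 0, so H is positive definite everywhere: convex.

convex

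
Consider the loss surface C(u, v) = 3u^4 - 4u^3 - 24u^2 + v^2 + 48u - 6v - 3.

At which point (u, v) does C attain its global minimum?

(-2, 3)

C(u,v) separates as P(u) + Q(v) − 3, so its minimum is min P + min Q − 3.
P'(u) = 12(u - 2)(u - 1)(u + 2) vanishes at u ∈ {-2, 1, 2}; Q'(v) = 2v - 6 vanishes at v ∈ {3}.
Local minima of P (where P''>0): P(-2)=-112, P(2)=16. Local minima of Q: Q(3)=-9.
So the global minimum of C is P(-2) + Q(3) − 3 = -112 − 9 − 3 = -124, attained at (-2, 3).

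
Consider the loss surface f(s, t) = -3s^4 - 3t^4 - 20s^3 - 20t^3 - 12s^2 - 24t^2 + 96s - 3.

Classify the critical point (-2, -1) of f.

local minimum

The mixed partial ∂²f/∂s∂t is 0, so the Hessian at any point is diag(f_ss, f_tt) = diag(-12(3s^2 + 10s + 2), -12(3t^2 + 10t + 4)).
At (-2, -1): H = diag(72, 36).
Both eigenvalues are positive, so H is positive definite: a local minimum.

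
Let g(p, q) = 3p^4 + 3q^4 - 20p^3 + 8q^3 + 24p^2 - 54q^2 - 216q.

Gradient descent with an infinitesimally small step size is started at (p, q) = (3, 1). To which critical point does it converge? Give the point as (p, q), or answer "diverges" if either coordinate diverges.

(4, 3)

g is separable, so gradient descent decouples: p follows -∂g/∂p, q follows -∂g/∂q.
∂g/∂p = 12p(p - 4)(p - 1); at p=3 this is -72, so p increases.
∂g/∂q = 12(q - 3)(q + 2)(q + 3); at q=1 this is -288, so q increases.
p converges to its nearest critical value 4 (a local min of the p-part); q converges to 3. The iterate converges to (4, 3).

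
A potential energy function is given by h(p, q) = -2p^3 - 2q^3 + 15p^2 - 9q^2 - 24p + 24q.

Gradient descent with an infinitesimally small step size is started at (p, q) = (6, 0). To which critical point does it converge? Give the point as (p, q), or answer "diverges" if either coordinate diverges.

h is separable, so gradient descent decouples: p follows -∂h/∂p, q follows -∂h/∂q.
∂h/∂p = -6(p - 4)(p - 1); at p=6 this is -60, so p increases.
∂h/∂q = -6(q - 1)(q + 4); at q=0 this is 24, so q decreases.
The p-coordinate has no critical point in that direction and runs off to infinity.

diverges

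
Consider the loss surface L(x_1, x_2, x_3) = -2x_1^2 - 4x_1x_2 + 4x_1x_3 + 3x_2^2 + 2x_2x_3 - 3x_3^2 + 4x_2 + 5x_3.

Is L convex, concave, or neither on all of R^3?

L is quadratic, so its Hessian is the constant matrix H = [[-4, -4, 4], [-4, 6, 2], [4, 2, -6]].
Leading principal minors: -4, -40, 96.
Neither pattern holds ⇒ H is indefinite ⇒ neither convex nor concave.

neither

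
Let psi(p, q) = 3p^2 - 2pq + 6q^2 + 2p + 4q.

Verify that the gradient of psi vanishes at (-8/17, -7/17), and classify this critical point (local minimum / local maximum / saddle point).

∇psi = (6p - 2q + 2, -2p + 12q + 4); substituting (-8/17, -7/17) gives ∇psi = (0, 0), so (-8/17, -7/17) is indeed a critical point.
The Hessian of psi is constant: H = [[6, -2], [-2, 12]].
det(H) = 6·12 − (-2)² = 68.
det(H) > 0 and tr(H) = 18 > 0, so H is positive definite and the point is a local minimum.

local minimum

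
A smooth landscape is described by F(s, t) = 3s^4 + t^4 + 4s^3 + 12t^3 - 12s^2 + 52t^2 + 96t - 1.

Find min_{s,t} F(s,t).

-97

F(s,t) separates as P(s) + Q(t) − 1, so its minimum is min P + min Q − 1.
P'(s) = 12s(s - 1)(s + 2) vanishes at s ∈ {-2, 0, 1}; Q'(t) = 4(t + 2)(t + 3)(t + 4) vanishes at t ∈ {-4, -3, -2}.
Local minima of P (where P''>0): P(-2)=-32, P(1)=-5. Local minima of Q: Q(-4)=-64, Q(-2)=-64.
So the global minimum of F is P(-2) + Q(-4) − 1 = -32 − 64 − 1 = -97, attained at (-2, -4).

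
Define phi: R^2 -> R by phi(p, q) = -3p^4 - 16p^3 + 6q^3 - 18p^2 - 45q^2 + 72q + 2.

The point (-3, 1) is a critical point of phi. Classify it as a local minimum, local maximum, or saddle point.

local maximum

The mixed partial ∂²phi/∂p∂q is 0, so the Hessian at any point is diag(phi_pp, phi_qq) = diag(-12(3p^2 + 8p + 3), 18(2q - 5)).
At (-3, 1): H = diag(-72, -54).
Both eigenvalues are negative, so H is negative definite: a local maximum.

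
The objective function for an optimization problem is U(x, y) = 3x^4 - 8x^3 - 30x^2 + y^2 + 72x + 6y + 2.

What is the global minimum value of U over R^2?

U(x,y) separates as P(x) + Q(y) + 2, so its minimum is min P + min Q + 2.
P'(x) = 12(x - 3)(x - 1)(x + 2) vanishes at x ∈ {-2, 1, 3}; Q'(y) = 2y + 6 vanishes at y ∈ {-3}.
Local minima of P (where P''>0): P(-2)=-152, P(3)=-27. Local minima of Q: Q(-3)=-9.
So the global minimum of U is P(-2) + Q(-3) + 2 = -152 − 9 + 2 = -159, attained at (-2, -3).

-159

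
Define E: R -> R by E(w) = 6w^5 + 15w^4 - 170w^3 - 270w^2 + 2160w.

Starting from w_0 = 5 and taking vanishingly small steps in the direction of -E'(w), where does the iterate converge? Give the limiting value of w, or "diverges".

E'(w) = 30(w - 3)(w - 2)(w + 3)(w + 4), so E'(5) = 12960.
Gradient descent moves in the -E' direction, i.e. w is decreasing.
The nearest critical point in that direction is w = 3, where E'' = 1260 > 0 (a local minimum). The iterate converges there.

3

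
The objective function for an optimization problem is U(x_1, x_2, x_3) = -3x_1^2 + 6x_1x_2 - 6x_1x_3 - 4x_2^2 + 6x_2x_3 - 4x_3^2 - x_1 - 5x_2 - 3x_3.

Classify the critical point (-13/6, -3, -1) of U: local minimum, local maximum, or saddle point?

The Hessian is constant: H = [[-6, 6, -6], [6, -8, 6], [-6, 6, -8]].
Leading principal minors: Δ₁ = -6, Δ₂ = 12, Δ₃ = -24.
The minors alternate sign starting negative (−, +, −), so H is negative definite: a local maximum.

local maximum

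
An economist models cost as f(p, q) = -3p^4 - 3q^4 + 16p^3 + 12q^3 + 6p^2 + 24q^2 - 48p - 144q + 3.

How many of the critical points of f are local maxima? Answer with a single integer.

4

f separates as a function of p plus a function of q, so ∇f=0 decouples.
∂f/∂p = -12(p - 4)(p - 1)(p + 1) = 0 at p ∈ {-1, 1, 4}; ∂f/∂q = -12(q - 3)(q - 2)(q + 2) = 0 at q ∈ {-2, 2, 3}.
The Hessian is diagonal: diag(f_pp, f_qq). Second derivatives: f_pp(-1)=-120, f_pp(1)=72, f_pp(4)=-180; f_qq(-2)=-240, f_qq(2)=48, f_qq(3)=-60.
Local maxima occur where both diagonal entries negative: (-1, -2), (-1, 3), (4, -2), (4, 3). Count: 4.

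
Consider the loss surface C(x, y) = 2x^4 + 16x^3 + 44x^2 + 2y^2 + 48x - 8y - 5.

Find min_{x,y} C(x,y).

C(x,y) separates as P(x) + Q(y) − 5, so its minimum is min P + min Q − 5.
P'(x) = 8(x + 1)(x + 2)(x + 3) vanishes at x ∈ {-3, -2, -1}; Q'(y) = 4y - 8 vanishes at y ∈ {2}.
Local minima of P (where P''>0): P(-3)=-18, P(-1)=-18. Local minima of Q: Q(2)=-8.
So the global minimum of C is P(-3) + Q(2) − 5 = -18 − 8 − 5 = -31, attained at (-3, 2).

-31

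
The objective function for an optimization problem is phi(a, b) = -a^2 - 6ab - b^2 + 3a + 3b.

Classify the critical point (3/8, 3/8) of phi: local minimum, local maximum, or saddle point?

saddle point

The Hessian of phi is constant: H = [[-2, -6], [-6, -2]].
det(H) = (-2)·(-2) − (-6)² = -32.
Since det(H) < 0, H is indefinite and the critical point is a saddle point.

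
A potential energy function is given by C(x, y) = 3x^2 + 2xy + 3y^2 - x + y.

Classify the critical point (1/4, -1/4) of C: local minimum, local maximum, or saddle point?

The Hessian of C is constant: H = [[6, 2], [2, 6]].
det(H) = 6·6 − 2² = 32.
det(H) > 0 and tr(H) = 12 > 0, so H is positive definite and the point is a local minimum.

local minimum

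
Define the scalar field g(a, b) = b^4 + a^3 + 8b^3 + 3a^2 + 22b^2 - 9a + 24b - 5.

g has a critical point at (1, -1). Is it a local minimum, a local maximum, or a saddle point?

local minimum

The mixed partial ∂²g/∂a∂b is 0, so the Hessian at any point is diag(g_aa, g_bb) = diag(6(a + 1), 4(3b^2 + 12b + 11)).
At (1, -1): H = diag(12, 8).
Both eigenvalues are positive, so H is positive definite: a local minimum.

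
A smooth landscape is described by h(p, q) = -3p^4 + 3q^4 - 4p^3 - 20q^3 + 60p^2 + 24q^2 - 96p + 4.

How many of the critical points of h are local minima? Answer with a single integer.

2

h separates as a function of p plus a function of q, so ∇h=0 decouples.
∂h/∂p = -12(p - 2)(p - 1)(p + 4) = 0 at p ∈ {-4, 1, 2}; ∂h/∂q = 12q(q - 4)(q - 1) = 0 at q ∈ {0, 1, 4}.
The Hessian is diagonal: diag(h_pp, h_qq). Second derivatives: h_pp(-4)=-360, h_pp(1)=60, h_pp(2)=-72; h_qq(0)=48, h_qq(1)=-36, h_qq(4)=144.
Local minima occur where both diagonal entries positive: (1, 0), (1, 4). Count: 2.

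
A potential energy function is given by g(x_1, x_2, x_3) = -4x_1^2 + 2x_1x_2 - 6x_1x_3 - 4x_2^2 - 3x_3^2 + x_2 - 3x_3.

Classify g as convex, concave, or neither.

concave

g is quadratic, so its Hessian is the constant matrix H = [[-8, 2, -6], [2, -8, 0], [-6, 0, -6]].
Leading principal minors: -8, 60, -72.
Signs alternate −, +, − ⇒ H ≺ 0 ⇒ concave.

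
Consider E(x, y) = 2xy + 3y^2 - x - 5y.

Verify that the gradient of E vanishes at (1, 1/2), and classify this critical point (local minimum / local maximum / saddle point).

saddle point

∇E = (2y - 1, 2x + 6y - 5); substituting (1, 1/2) gives ∇E = (0, 0), so (1, 1/2) is indeed a critical point.
The Hessian of E is constant: H = [[0, 2], [2, 6]].
det(H) = 0·6 − 2² = -4.
Since det(H) < 0, H is indefinite and the critical point is a saddle point.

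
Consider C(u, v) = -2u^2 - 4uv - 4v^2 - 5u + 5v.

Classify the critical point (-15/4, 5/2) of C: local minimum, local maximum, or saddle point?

local maximum

The Hessian of C is constant: H = [[-4, -4], [-4, -8]].
det(H) = (-4)·(-8) − (-4)² = 16.
det(H) > 0 and tr(H) = -12 < 0, so H is negative definite and the point is a local maximum.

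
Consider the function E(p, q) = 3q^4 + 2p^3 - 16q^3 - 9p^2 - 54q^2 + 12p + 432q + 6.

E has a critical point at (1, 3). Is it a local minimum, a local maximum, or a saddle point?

The mixed partial ∂²E/∂p∂q is 0, so the Hessian at any point is diag(E_pp, E_qq) = diag(6(2p - 3), 12(3q^2 - 8q - 9)).
At (1, 3): H = diag(-6, -72).
Both eigenvalues are negative, so H is negative definite: a local maximum.

local maximum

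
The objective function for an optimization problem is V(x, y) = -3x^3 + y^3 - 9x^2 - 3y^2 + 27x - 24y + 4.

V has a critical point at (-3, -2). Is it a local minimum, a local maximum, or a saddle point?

saddle point

The mixed partial ∂²V/∂x∂y is 0, so the Hessian at any point is diag(V_xx, V_yy) = diag(-18(x + 1), 6(y - 1)).
At (-3, -2): H = diag(36, -18).
The eigenvalues have opposite signs, so H is indefinite: a saddle point.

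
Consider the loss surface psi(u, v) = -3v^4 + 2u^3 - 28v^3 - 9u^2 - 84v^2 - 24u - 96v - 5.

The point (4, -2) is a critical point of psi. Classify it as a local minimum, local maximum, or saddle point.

The mixed partial ∂²psi/∂u∂v is 0, so the Hessian at any point is diag(psi_uu, psi_vv) = diag(6(2u - 3), -12(3v^2 + 14v + 14)).
At (4, -2): H = diag(30, 24).
Both eigenvalues are positive, so H is positive definite: a local minimum.

local minimum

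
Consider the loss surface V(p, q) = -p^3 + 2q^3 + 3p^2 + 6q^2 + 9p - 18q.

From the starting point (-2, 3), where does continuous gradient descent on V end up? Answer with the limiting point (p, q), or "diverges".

V is separable, so gradient descent decouples: p follows -∂V/∂p, q follows -∂V/∂q.
∂V/∂p = -3(p - 3)(p + 1); at p=-2 this is -15, so p increases.
∂V/∂q = 6(q - 1)(q + 3); at q=3 this is 72, so q decreases.
p converges to its nearest critical value -1 (a local min of the p-part); q converges to 1. The iterate converges to (-1, 1).

(-1, 1)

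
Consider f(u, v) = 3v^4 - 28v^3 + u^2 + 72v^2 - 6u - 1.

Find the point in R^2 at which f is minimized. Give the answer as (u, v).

(3, 0)

f(u,v) separates as P(u) + Q(v) − 1, so its minimum is min P + min Q − 1.
P'(u) = 2u - 6 vanishes at u ∈ {3}; Q'(v) = 12v(v - 4)(v - 3) vanishes at v ∈ {0, 3, 4}.
Local minima of P (where P''>0): P(3)=-9. Local minima of Q: Q(0)=0, Q(4)=128.
So the global minimum of f is P(3) + Q(0) − 1 = -9 + 0 − 1 = -10, attained at (3, 0).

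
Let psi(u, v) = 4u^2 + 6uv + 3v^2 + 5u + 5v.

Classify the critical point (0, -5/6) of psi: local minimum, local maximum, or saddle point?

The Hessian of psi is constant: H = [[8, 6], [6, 6]].
det(H) = 8·6 − 6² = 12.
det(H) > 0 and tr(H) = 14 > 0, so H is positive definite and the point is a local minimum.

local minimum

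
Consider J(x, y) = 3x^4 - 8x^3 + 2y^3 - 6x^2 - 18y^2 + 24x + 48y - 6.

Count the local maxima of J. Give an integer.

J separates as a function of x plus a function of y, so ∇J=0 decouples.
∂J/∂x = 12(x - 2)(x - 1)(x + 1) = 0 at x ∈ {-1, 1, 2}; ∂J/∂y = 6(y - 4)(y - 2) = 0 at y ∈ {2, 4}.
The Hessian is diagonal: diag(J_xx, J_yy). Second derivatives: J_xx(-1)=72, J_xx(1)=-24, J_xx(2)=36; J_yy(2)=-12, J_yy(4)=12.
Local maxima occur where both diagonal entries negative: (1, 2). Count: 1.

1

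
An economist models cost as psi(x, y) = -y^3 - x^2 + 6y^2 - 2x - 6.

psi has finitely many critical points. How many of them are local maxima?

psi separates as a function of x plus a function of y, so ∇psi=0 decouples.
∂psi/∂x = -2(x + 1) = 0 at x ∈ {-1}; ∂psi/∂y = -3y(y - 4) = 0 at y ∈ {0, 4}.
The Hessian is diagonal: diag(psi_xx, psi_yy). Second derivatives: psi_xx(-1)=-2; psi_yy(0)=12, psi_yy(4)=-12.
Local maxima occur where both diagonal entries negative: (-1, 4). Count: 1.

1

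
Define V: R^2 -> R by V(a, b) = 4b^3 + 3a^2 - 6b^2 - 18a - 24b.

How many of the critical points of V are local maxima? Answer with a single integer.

V separates as a function of a plus a function of b, so ∇V=0 decouples.
∂V/∂a = 6(a - 3) = 0 at a ∈ {3}; ∂V/∂b = 12(b - 2)(b + 1) = 0 at b ∈ {-1, 2}.
The Hessian is diagonal: diag(V_aa, V_bb). Second derivatives: V_aa(3)=6; V_bb(-1)=-36, V_bb(2)=36.
Local maxima occur where both diagonal entries negative: none. Count: 0.

0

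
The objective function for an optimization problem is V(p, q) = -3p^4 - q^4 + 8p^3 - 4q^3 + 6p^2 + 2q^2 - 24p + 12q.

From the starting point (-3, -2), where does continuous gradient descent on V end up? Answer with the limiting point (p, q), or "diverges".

diverges

V is separable, so gradient descent decouples: p follows -∂V/∂p, q follows -∂V/∂q.
∂V/∂p = -12(p - 2)(p - 1)(p + 1); at p=-3 this is 480, so p decreases.
∂V/∂q = -4(q - 1)(q + 1)(q + 3); at q=-2 this is -12, so q increases.
The p-coordinate has no critical point in that direction and runs off to infinity.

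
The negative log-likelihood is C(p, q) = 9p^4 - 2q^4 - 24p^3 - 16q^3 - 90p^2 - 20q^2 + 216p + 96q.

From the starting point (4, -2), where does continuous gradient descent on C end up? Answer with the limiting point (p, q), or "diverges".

C is separable, so gradient descent decouples: p follows -∂C/∂p, q follows -∂C/∂q.
∂C/∂p = 36(p - 3)(p - 1)(p + 2); at p=4 this is 648, so p decreases.
∂C/∂q = -8(q - 1)(q + 3)(q + 4); at q=-2 this is 48, so q decreases.
p converges to its nearest critical value 3 (a local min of the p-part); q converges to -3. The iterate converges to (3, -3).

(3, -3)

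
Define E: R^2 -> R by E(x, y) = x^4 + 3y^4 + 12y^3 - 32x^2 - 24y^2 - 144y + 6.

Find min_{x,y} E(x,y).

E(x,y) separates as P(x) + Q(y) + 6, so its minimum is min P + min Q + 6.
P'(x) = 4x(x - 4)(x + 4) vanishes at x ∈ {-4, 0, 4}; Q'(y) = 12(y - 2)(y + 2)(y + 3) vanishes at y ∈ {-3, -2, 2}.
Local minima of P (where P''>0): P(-4)=-256, P(4)=-256. Local minima of Q: Q(-3)=135, Q(2)=-240.
So the global minimum of E is P(-4) + Q(2) + 6 = -256 − 240 + 6 = -490, attained at (-4, 2).

-490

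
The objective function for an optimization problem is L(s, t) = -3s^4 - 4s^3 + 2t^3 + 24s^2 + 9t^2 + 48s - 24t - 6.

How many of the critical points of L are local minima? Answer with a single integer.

L separates as a function of s plus a function of t, so ∇L=0 decouples.
∂L/∂s = -12(s - 2)(s + 1)(s + 2) = 0 at s ∈ {-2, -1, 2}; ∂L/∂t = 6(t - 1)(t + 4) = 0 at t ∈ {-4, 1}.
The Hessian is diagonal: diag(L_ss, L_tt). Second derivatives: L_ss(-2)=-48, L_ss(-1)=36, L_ss(2)=-144; L_tt(-4)=-30, L_tt(1)=30.
Local minima occur where both diagonal entries positive: (-1, 1). Count: 1.

1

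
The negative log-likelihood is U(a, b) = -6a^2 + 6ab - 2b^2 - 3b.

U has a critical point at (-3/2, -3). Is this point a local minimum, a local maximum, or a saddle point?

local maximum

The Hessian of U is constant: H = [[-12, 6], [6, -4]].
det(H) = (-12)·(-4) − 6² = 12.
det(H) > 0 and tr(H) = -16 < 0, so H is negative definite and the point is a local maximum.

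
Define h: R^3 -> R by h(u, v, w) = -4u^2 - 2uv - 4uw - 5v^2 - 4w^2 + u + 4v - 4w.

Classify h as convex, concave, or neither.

h is quadratic, so its Hessian is the constant matrix H = [[-8, -2, -4], [-2, -10, 0], [-4, 0, -8]].
Leading principal minors: -8, 76, -448.
Signs alternate −, +, − ⇒ H ≺ 0 ⇒ concave.

concave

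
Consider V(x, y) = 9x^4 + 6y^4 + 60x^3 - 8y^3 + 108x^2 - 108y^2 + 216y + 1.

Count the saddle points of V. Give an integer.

4

V separates as a function of x plus a function of y, so ∇V=0 decouples.
∂V/∂x = 36x(x + 2)(x + 3) = 0 at x ∈ {-3, -2, 0}; ∂V/∂y = 24(y - 3)(y - 1)(y + 3) = 0 at y ∈ {-3, 1, 3}.
The Hessian is diagonal: diag(V_xx, V_yy). Second derivatives: V_xx(-3)=108, V_xx(-2)=-72, V_xx(0)=216; V_yy(-3)=576, V_yy(1)=-192, V_yy(3)=288.
Saddle points occur where the two diagonal entries have opposite signs: (-3, 1), (-2, -3), (-2, 3), (0, 1). Count: 4.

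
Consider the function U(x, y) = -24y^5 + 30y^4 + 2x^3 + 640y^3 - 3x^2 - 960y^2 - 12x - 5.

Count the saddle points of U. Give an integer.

4

U separates as a function of x plus a function of y, so ∇U=0 decouples.
∂U/∂x = 6(x - 2)(x + 1) = 0 at x ∈ {-1, 2}; ∂U/∂y = -120y(y - 4)(y - 1)(y + 4) = 0 at y ∈ {-4, 0, 1, 4}.
The Hessian is diagonal: diag(U_xx, U_yy). Second derivatives: U_xx(-1)=-18, U_xx(2)=18; U_yy(-4)=19200, U_yy(0)=-1920, U_yy(1)=1800, U_yy(4)=-11520.
Saddle points occur where the two diagonal entries have opposite signs: (-1, -4), (-1, 1), (2, 0), (2, 4). Count: 4.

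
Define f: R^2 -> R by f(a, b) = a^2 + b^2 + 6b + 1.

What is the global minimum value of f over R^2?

-8

f(a,b) separates as P(a) + Q(b) + 1, so its minimum is min P + min Q + 1.
P'(a) = 2a vanishes at a ∈ {0}; Q'(b) = 2b + 6 vanishes at b ∈ {-3}.
Local minima of P (where P''>0): P(0)=0. Local minima of Q: Q(-3)=-9.
So the global minimum of f is P(0) + Q(-3) + 1 = 0 − 9 + 1 = -8, attained at (0, -3).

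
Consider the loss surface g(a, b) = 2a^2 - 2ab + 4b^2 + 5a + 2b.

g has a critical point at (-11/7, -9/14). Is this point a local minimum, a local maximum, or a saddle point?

The Hessian of g is constant: H = [[4, -2], [-2, 8]].
det(H) = 4·8 − (-2)² = 28.
det(H) > 0 and tr(H) = 12 > 0, so H is positive definite and the point is a local minimum.

local minimum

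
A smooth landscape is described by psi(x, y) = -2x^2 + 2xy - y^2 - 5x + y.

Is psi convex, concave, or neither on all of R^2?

concave

psi is quadratic, so its Hessian is the constant matrix H = [[-4, 2], [2, -2]].
det(H) = 4, tr(H) = -6.
det(H) > 0 and tr(H) < 0, so H is negative definite everywhere: concave.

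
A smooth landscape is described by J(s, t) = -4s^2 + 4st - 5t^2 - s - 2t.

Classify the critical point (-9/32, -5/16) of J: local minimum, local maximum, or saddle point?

local maximum

The Hessian of J is constant: H = [[-8, 4], [4, -10]].
det(H) = (-8)·(-10) − 4² = 64.
det(H) > 0 and tr(H) = -18 < 0, so H is negative definite and the point is a local maximum.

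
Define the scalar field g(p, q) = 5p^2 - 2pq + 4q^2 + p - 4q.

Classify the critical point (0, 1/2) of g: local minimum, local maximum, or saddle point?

local minimum

The Hessian of g is constant: H = [[10, -2], [-2, 8]].
det(H) = 10·8 − (-2)² = 76.
det(H) > 0 and tr(H) = 18 > 0, so H is positive definite and the point is a local minimum.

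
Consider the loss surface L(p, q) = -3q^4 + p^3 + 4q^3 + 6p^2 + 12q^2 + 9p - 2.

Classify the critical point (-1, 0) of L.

local minimum

The mixed partial ∂²L/∂p∂q is 0, so the Hessian at any point is diag(L_pp, L_qq) = diag(6(p + 2), 12(-3q^2 + 2q + 2)).
At (-1, 0): H = diag(6, 24).
Both eigenvalues are positive, so H is positive definite: a local minimum.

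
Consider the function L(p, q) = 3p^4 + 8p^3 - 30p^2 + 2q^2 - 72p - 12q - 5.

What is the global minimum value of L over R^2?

L(p,q) separates as A(p) + B(q) − 5, so its minimum is min A + min B − 5.
A'(p) = 12(p - 2)(p + 1)(p + 3) vanishes at p ∈ {-3, -1, 2}; B'(q) = 4q - 12 vanishes at q ∈ {3}.
Local minima of A (where A''>0): A(-3)=-27, A(2)=-152. Local minima of B: B(3)=-18.
So the global minimum of L is A(2) + B(3) − 5 = -152 − 18 − 5 = -175, attained at (2, 3).

-175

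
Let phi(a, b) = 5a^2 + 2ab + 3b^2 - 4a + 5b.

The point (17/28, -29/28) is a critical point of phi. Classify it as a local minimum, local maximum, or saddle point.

The Hessian of phi is constant: H = [[10, 2], [2, 6]].
det(H) = 10·6 − 2² = 56.
det(H) > 0 and tr(H) = 16 > 0, so H is positive definite and the point is a local minimum.

local minimum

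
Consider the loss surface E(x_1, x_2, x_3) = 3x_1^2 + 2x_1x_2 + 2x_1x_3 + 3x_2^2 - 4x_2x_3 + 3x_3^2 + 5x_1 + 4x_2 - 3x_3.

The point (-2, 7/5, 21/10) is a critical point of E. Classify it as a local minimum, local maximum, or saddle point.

The Hessian is constant: H = [[6, 2, 2], [2, 6, -4], [2, -4, 6]].
Leading principal minors: Δ₁ = 6, Δ₂ = 32, Δ₃ = 40.
All leading minors are positive, so H is positive definite: a local minimum.

local minimum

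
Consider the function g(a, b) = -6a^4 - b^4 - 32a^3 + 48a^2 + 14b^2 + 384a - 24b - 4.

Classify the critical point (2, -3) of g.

local maximum

The mixed partial ∂²g/∂a∂b is 0, so the Hessian at any point is diag(g_aa, g_bb) = diag(24(-3a^2 - 8a + 4), 4(-3b^2 + 7)).
At (2, -3): H = diag(-576, -80).
Both eigenvalues are negative, so H is negative definite: a local maximum.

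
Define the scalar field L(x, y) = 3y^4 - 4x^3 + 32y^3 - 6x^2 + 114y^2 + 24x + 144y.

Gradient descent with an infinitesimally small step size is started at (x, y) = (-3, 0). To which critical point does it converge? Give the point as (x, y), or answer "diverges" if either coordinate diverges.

L is separable, so gradient descent decouples: x follows -∂L/∂x, y follows -∂L/∂y.
∂L/∂x = -12(x - 1)(x + 2); at x=-3 this is -48, so x increases.
∂L/∂y = 12(y + 1)(y + 3)(y + 4); at y=0 this is 144, so y decreases.
x converges to its nearest critical value -2 (a local min of the x-part); y converges to -1. The iterate converges to (-2, -1).

(-2, -1)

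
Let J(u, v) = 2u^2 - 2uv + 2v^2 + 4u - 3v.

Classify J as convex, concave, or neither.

convex

J is quadratic, so its Hessian is the constant matrix H = [[4, -2], [-2, 4]].
det(H) = 12, tr(H) = 8.
det(H) > 0 and tr(H) > 0, so H is positive definite everywhere: convex.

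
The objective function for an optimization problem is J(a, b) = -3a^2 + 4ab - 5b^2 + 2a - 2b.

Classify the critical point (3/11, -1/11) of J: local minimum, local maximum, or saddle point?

local maximum

The Hessian of J is constant: H = [[-6, 4], [4, -10]].
det(H) = (-6)·(-10) − 4² = 44.
det(H) > 0 and tr(H) = -16 < 0, so H is negative definite and the point is a local maximum.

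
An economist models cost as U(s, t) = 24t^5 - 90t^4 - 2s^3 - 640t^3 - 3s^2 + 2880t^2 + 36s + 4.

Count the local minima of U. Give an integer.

2

U separates as a function of s plus a function of t, so ∇U=0 decouples.
∂U/∂s = -6(s - 2)(s + 3) = 0 at s ∈ {-3, 2}; ∂U/∂t = 120t(t - 4)(t - 3)(t + 4) = 0 at t ∈ {-4, 0, 3, 4}.
The Hessian is diagonal: diag(U_ss, U_tt). Second derivatives: U_ss(-3)=30, U_ss(2)=-30; U_tt(-4)=-26880, U_tt(0)=5760, U_tt(3)=-2520, U_tt(4)=3840.
Local minima occur where both diagonal entries positive: (-3, 0), (-3, 4). Count: 2.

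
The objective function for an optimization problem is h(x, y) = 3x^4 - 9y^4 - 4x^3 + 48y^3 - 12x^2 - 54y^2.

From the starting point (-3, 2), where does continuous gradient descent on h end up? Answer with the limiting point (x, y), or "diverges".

(-1, 1)

h is separable, so gradient descent decouples: x follows -∂h/∂x, y follows -∂h/∂y.
∂h/∂x = 12x(x - 2)(x + 1); at x=-3 this is -360, so x increases.
∂h/∂y = -36y(y - 3)(y - 1); at y=2 this is 72, so y decreases.
x converges to its nearest critical value -1 (a local min of the x-part); y converges to 1. The iterate converges to (-1, 1).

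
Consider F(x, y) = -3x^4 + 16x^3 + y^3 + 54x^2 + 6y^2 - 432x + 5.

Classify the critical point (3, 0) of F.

local minimum

The mixed partial ∂²F/∂x∂y is 0, so the Hessian at any point is diag(F_xx, F_yy) = diag(12(-3x^2 + 8x + 9), 6(y + 2)).
At (3, 0): H = diag(72, 12).
Both eigenvalues are positive, so H is positive definite: a local minimum.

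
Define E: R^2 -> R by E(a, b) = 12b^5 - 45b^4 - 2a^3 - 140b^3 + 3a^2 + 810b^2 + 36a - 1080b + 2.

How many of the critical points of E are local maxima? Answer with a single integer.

E separates as a function of a plus a function of b, so ∇E=0 decouples.
∂E/∂a = -6(a - 3)(a + 2) = 0 at a ∈ {-2, 3}; ∂E/∂b = 60(b - 3)(b - 2)(b - 1)(b + 3) = 0 at b ∈ {-3, 1, 2, 3}.
The Hessian is diagonal: diag(E_aa, E_bb). Second derivatives: E_aa(-2)=30, E_aa(3)=-30; E_bb(-3)=-7200, E_bb(1)=480, E_bb(2)=-300, E_bb(3)=720.
Local maxima occur where both diagonal entries negative: (3, -3), (3, 2). Count: 2.

2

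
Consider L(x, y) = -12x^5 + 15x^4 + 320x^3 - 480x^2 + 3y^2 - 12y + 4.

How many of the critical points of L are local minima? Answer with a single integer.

2

L separates as a function of x plus a function of y, so ∇L=0 decouples.
∂L/∂x = -60x(x - 4)(x - 1)(x + 4) = 0 at x ∈ {-4, 0, 1, 4}; ∂L/∂y = 6(y - 2) = 0 at y ∈ {2}.
The Hessian is diagonal: diag(L_xx, L_yy). Second derivatives: L_xx(-4)=9600, L_xx(0)=-960, L_xx(1)=900, L_xx(4)=-5760; L_yy(2)=6.
Local minima occur where both diagonal entries positive: (-4, 2), (1, 2). Count: 2.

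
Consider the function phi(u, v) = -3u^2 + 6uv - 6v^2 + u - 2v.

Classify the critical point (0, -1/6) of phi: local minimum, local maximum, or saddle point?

The Hessian of phi is constant: H = [[-6, 6], [6, -12]].
det(H) = (-6)·(-12) − 6² = 36.
det(H) > 0 and tr(H) = -18 < 0, so H is negative definite and the point is a local maximum.

local maximum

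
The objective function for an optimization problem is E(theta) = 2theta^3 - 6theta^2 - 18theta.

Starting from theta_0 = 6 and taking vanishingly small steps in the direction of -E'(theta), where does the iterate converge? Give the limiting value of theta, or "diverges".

E'(theta) = 6(theta - 3)(theta + 1), so E'(6) = 126.
Gradient descent moves in the -E' direction, i.e. theta is decreasing.
The nearest critical point in that direction is theta = 3, where E'' = 24 > 0 (a local minimum). The iterate converges there.

3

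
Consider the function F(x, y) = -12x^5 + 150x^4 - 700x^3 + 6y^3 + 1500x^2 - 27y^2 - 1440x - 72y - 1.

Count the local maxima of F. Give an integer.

F separates as a function of x plus a function of y, so ∇F=0 decouples.
∂F/∂x = -60(x - 4)(x - 3)(x - 2)(x - 1) = 0 at x ∈ {1, 2, 3, 4}; ∂F/∂y = 18(y - 4)(y + 1) = 0 at y ∈ {-1, 4}.
The Hessian is diagonal: diag(F_xx, F_yy). Second derivatives: F_xx(1)=360, F_xx(2)=-120, F_xx(3)=120, F_xx(4)=-360; F_yy(-1)=-90, F_yy(4)=90.
Local maxima occur where both diagonal entries negative: (2, -1), (4, -1). Count: 2.

2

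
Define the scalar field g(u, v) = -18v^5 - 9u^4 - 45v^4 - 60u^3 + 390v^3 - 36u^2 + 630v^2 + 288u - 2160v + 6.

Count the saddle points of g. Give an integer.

g separates as a function of u plus a function of v, so ∇g=0 decouples.
∂g/∂u = -36(u - 1)(u + 2)(u + 4) = 0 at u ∈ {-4, -2, 1}; ∂g/∂v = -90(v - 3)(v - 1)(v + 2)(v + 4) = 0 at v ∈ {-4, -2, 1, 3}.
The Hessian is diagonal: diag(g_uu, g_vv). Second derivatives: g_uu(-4)=-360, g_uu(-2)=216, g_uu(1)=-540; g_vv(-4)=6300, g_vv(-2)=-2700, g_vv(1)=2700, g_vv(3)=-6300.
Saddle points occur where the two diagonal entries have opposite signs: (-4, -4), (-4, 1), (-2, -2), (-2, 3), (1, -4), (1, 1). Count: 6.

6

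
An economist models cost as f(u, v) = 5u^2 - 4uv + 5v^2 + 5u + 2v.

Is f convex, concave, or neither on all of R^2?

f is quadratic, so its Hessian is the constant matrix H = [[10, -4], [-4, 10]].
det(H) = 84, tr(H) = 20.
det(H) > 0 and tr(H) > 0, so H is positive definite everywhere: convex.

convex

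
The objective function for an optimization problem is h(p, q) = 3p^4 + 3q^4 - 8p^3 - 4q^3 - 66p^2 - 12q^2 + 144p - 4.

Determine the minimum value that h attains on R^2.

h(p,q) separates as A(p) + B(q) − 4, so its minimum is min A + min B − 4.
A'(p) = 12(p - 4)(p - 1)(p + 3) vanishes at p ∈ {-3, 1, 4}; B'(q) = 12q(q - 2)(q + 1) vanishes at q ∈ {-1, 0, 2}.
Local minima of A (where A''>0): A(-3)=-567, A(4)=-224. Local minima of B: B(-1)=-5, B(2)=-32.
So the global minimum of h is A(-3) + B(2) − 4 = -567 − 32 − 4 = -603, attained at (-3, 2).

-603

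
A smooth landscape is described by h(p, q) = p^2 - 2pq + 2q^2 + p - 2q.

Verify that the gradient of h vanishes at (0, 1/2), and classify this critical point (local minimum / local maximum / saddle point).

local minimum

∇h = (2p - 2q + 1, -2p + 4q - 2); substituting (0, 1/2) gives ∇h = (0, 0), so (0, 1/2) is indeed a critical point.
The Hessian of h is constant: H = [[2, -2], [-2, 4]].
det(H) = 2·4 − (-2)² = 4.
det(H) > 0 and tr(H) = 6 > 0, so H is positive definite and the point is a local minimum.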